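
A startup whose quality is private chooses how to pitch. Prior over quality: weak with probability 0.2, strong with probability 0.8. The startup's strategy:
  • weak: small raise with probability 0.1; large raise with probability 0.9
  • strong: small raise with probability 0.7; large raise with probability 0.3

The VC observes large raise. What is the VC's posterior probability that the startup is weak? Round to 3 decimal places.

P(large raise) = 0.2·0.9 + 0.8·0.3 = 0.42
P(weak | large raise) = (0.2·0.9) / 0.42 = 0.18 / 0.42 = 0.428571

0.429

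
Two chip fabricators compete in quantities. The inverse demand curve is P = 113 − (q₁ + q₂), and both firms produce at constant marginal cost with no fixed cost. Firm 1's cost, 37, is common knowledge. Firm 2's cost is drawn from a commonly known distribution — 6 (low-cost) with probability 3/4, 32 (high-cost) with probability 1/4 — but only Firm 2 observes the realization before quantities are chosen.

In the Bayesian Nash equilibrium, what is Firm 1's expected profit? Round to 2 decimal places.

Type-c best response for Firm 2: q₂(c) = (113 − c)/2 − q₁/2.
Firm 1 maximizes expected profit; its first-order condition is 113 − 2q₁ − E[q₂] − 37 = 0.
Substituting E[q₂] and solving: E[c₂] = 12.5, so q₁ = (113 − 2·37 + 12.5)/3 = 17.1667.
E[P] = 113 − (q₁ + E[q₂]) = 54.1667; Firm 1's expected profit = (E[P] − 37)·q₁ = (54.1667 − 37)·17.1667 = 294.694.

294.69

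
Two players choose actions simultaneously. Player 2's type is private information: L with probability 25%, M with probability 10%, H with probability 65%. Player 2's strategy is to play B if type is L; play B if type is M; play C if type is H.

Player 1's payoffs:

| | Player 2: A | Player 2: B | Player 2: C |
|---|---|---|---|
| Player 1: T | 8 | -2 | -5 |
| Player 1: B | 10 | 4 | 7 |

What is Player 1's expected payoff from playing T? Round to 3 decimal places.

-3.950

E[T] = 0.25·(-2) + 0.1·(-2) + 0.65·(-5) = (-0.5) + (-0.2) + (-3.25) = -3.95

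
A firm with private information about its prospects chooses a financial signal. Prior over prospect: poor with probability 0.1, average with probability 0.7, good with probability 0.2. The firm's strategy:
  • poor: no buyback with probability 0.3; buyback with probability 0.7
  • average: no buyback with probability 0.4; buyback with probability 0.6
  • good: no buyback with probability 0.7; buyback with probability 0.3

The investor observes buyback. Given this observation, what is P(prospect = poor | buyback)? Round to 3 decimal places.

P(buyback) = 0.1·0.7 + 0.7·0.6 + 0.2·0.3 = 0.55
P(poor | buyback) = (0.1·0.7) / 0.55 = 0.07 / 0.55 = 0.127273

0.127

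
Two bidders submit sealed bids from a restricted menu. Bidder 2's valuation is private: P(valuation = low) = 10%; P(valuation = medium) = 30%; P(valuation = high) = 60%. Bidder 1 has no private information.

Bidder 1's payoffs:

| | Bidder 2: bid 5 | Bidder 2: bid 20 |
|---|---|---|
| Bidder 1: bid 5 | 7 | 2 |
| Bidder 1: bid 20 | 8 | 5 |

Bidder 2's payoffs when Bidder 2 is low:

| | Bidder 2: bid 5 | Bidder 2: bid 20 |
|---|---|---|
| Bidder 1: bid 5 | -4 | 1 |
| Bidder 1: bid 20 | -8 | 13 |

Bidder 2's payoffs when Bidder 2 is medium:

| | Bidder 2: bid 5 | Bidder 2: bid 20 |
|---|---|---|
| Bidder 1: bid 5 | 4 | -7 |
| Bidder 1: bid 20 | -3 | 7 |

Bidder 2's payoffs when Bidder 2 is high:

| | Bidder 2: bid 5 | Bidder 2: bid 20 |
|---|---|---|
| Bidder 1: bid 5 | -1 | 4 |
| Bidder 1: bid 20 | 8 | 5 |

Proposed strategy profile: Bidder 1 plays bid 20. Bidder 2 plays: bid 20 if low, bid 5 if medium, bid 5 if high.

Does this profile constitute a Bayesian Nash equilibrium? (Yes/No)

A profile is a BNE iff every type of every player is best-responding given beliefs about the other side.
Bidder 1 plays bid 20: E[bid 20] = 0.1·(5) + 0.3·(8) + 0.6·(8) = 7.7; E[bid 5] = 6.5. Best-responding. ✓
Bidder 2 (valuation low), facing bid 20: bid 5 gives -8, bid 20 gives 13. Proposed bid 20 is best. ✓
Bidder 2 (valuation medium), facing bid 20: bid 5 gives -3, bid 20 gives 7. Proposed bid 5 is not best — profitable deviation exists. ✗
Bidder 2 (valuation high), facing bid 20: bid 5 gives 8, bid 20 gives 5. Proposed bid 5 is best. ✓

No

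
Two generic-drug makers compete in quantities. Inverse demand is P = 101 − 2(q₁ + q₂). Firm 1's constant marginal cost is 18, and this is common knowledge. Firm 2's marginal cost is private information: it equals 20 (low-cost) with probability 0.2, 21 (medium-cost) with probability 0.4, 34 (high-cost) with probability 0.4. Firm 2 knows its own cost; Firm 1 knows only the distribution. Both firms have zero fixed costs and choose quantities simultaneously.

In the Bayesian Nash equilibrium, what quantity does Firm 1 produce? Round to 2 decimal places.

15.17

Each type of Firm 2 best-responds to q₁; Firm 1 best-responds to the expected q₂ over Firm 2's types.
Firm 2 with cost c maximizes (101 − 2(q₁+q₂) − c)·q₂, giving q₂(c) = (101 − c − 2q₁)/4.
E[c₂] = 0.2·20 + 0.4·21 + 0.4·34 = 26
Firm 1's FOC against E[q₂] yields q₁ = (101 − 2·18 + E[c₂])/6 = (101 − 36 + 26)/6 = 15.1667.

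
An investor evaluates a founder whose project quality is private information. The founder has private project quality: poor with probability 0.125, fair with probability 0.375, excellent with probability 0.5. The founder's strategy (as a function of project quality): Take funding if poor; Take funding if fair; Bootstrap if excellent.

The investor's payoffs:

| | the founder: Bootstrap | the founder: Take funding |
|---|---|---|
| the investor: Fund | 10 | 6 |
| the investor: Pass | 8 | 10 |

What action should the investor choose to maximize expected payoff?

E[Fund] = 0.125·(6) + 0.375·(6) + 0.5·(10) = 8
E[Pass] = 0.125·(10) + 0.375·(10) + 0.5·(8) = 9
Best response: Pass (9 is the largest).

Pass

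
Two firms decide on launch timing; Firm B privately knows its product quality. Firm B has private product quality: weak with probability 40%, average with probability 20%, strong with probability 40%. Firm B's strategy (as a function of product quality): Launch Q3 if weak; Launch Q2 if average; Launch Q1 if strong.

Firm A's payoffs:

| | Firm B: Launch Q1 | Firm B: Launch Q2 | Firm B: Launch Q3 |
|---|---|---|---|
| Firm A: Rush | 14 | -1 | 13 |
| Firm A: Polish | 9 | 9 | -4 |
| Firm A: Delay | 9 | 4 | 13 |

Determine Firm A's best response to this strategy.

E[Rush] = 0.4·(13) + 0.2·(-1) + 0.4·(14) = 10.6
E[Polish] = 0.4·(-4) + 0.2·(9) + 0.4·(9) = 3.8
E[Delay] = 0.4·(13) + 0.2·(4) + 0.4·(9) = 9.6
Best response: Rush (10.6 is the largest).

Rush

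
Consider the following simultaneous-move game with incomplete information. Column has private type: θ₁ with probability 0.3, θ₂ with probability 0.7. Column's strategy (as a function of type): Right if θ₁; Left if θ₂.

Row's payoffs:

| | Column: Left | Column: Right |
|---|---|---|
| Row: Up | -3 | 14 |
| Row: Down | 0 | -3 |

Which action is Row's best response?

Up

E[Up] = 0.3·(14) + 0.7·(-3) = 2.1
E[Down] = 0.3·(-3) + 0.7·(0) = -0.9
Best response: Up (2.1 is the largest).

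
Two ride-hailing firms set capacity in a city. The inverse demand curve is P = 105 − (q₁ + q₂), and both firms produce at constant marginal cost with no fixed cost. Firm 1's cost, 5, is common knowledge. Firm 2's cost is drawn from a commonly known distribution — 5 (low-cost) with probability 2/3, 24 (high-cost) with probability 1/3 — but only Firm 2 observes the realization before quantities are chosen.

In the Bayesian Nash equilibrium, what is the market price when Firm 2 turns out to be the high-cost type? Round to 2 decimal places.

Type-c best response for Firm 2: q₂(c) = (105 − c)/2 − q₁/2.
Firm 1 maximizes expected profit; its first-order condition is 105 − 2q₁ − E[q₂] − 5 = 0.
Substituting E[q₂] and solving: E[c₂] = 11.3333, so q₁ = (105 − 2·5 + 11.3333)/3 = 35.4444.
q₂(high-cost) = 22.7778, so P = 105 − (35.4444 + 22.7778) = 46.7778.

46.78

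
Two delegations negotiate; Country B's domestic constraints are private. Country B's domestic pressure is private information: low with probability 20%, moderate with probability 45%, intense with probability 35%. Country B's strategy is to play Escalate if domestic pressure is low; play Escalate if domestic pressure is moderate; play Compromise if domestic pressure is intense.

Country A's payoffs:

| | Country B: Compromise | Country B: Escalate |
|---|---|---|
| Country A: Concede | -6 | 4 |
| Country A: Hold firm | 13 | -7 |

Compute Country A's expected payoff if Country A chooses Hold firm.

Take the expectation over Country B's domestic pressure, weighting each type's action by its prior probability.
E[Hold firm] = 0.2·(-7) + 0.45·(-7) + 0.35·13 = (-1.4) + (-3.15) + 4.55 = 0

0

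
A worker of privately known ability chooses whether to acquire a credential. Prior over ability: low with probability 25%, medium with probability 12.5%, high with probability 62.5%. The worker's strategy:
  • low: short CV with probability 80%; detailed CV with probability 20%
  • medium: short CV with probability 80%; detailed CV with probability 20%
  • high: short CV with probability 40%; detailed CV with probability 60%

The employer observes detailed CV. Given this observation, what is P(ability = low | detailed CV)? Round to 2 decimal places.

0.11

Apply Bayes' rule using the sender's strategy as the likelihood.
P(detailed CV) = 0.25·0.2 + 0.125·0.2 + 0.625·0.6 = 0.45
P(low | detailed CV) = (0.25·0.2) / 0.45 = 0.05 / 0.45 = 0.111111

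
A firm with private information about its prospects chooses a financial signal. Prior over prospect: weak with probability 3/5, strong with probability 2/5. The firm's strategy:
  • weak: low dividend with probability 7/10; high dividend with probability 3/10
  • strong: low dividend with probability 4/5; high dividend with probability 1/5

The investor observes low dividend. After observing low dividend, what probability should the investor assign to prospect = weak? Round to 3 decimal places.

Apply Bayes' rule using the sender's strategy as the likelihood.
P(low dividend) = (3/5)·(7/10) + (2/5)·(4/5) = 37/50
P(weak | low dividend) = ((3/5)·(7/10)) / (37/50) = (21/50) / (37/50) = 21/37

0.568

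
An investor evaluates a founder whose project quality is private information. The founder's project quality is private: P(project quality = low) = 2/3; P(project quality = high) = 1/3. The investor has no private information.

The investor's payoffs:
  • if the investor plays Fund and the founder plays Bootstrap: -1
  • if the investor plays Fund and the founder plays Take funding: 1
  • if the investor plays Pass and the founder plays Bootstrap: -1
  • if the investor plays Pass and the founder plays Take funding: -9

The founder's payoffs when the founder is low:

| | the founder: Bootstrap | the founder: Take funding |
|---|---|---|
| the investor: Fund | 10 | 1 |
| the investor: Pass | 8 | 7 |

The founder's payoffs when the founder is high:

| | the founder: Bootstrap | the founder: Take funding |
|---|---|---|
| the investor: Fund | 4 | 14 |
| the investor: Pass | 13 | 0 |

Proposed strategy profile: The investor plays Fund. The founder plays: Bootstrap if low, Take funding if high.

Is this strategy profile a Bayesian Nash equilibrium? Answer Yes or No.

The investor plays Fund: E[Fund] = 2/3·(-1) + 1/3·(1) = -1/3; E[Pass] = -11/3. Best-responding. ✓
The founder (project quality low), facing Fund: Bootstrap gives 10, Take funding gives 1. Proposed Bootstrap is best. ✓
The founder (project quality high), facing Fund: Bootstrap gives 4, Take funding gives 14. Proposed Take funding is best. ✓

Yes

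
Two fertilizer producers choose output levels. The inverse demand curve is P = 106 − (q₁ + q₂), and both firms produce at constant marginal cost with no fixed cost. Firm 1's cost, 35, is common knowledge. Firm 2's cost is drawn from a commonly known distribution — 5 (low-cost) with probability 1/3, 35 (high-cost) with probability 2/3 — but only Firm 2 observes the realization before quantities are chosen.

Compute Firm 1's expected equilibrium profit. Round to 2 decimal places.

Each type of Firm 2 best-responds to q₁; Firm 1 best-responds to the expected q₂ over Firm 2's types.
Firm 2 with cost c maximizes (106 − (q₁+q₂) − c)·q₂, giving q₂(c) = (106 − c − q₁)/2.
E[c₂] = 1/3·5 + 2/3·35 = 25
Firm 1's FOC against E[q₂] yields q₁ = (106 − 2·35 + E[c₂])/3 = (106 − 70 + 25)/3 = 20.3333.
E[P] = 106 − (q₁ + E[q₂]) = 55.3333; Firm 1's expected profit = (E[P] − 35)·q₁ = (55.3333 − 35)·20.3333 = 413.444.

413.44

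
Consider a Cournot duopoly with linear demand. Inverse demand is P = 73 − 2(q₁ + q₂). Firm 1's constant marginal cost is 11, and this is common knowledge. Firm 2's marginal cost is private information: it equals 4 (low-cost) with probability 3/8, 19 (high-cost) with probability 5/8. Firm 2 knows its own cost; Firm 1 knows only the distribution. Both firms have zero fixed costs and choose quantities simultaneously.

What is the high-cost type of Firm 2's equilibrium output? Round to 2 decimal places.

Type-c best response for Firm 2: q₂(c) = (73 − c)/4 − q₁/2.
Firm 1 maximizes expected profit; its first-order condition is 73 − 4q₁ − 2E[q₂] − 11 = 0.
Substituting E[q₂] and solving: E[c₂] = 13.375, so q₁ = (73 − 2·11 + 13.375)/6 = 10.7292.
q₂(high-cost) = (73 − 19 − 2·10.7292)/4 = 8.13542.

8.14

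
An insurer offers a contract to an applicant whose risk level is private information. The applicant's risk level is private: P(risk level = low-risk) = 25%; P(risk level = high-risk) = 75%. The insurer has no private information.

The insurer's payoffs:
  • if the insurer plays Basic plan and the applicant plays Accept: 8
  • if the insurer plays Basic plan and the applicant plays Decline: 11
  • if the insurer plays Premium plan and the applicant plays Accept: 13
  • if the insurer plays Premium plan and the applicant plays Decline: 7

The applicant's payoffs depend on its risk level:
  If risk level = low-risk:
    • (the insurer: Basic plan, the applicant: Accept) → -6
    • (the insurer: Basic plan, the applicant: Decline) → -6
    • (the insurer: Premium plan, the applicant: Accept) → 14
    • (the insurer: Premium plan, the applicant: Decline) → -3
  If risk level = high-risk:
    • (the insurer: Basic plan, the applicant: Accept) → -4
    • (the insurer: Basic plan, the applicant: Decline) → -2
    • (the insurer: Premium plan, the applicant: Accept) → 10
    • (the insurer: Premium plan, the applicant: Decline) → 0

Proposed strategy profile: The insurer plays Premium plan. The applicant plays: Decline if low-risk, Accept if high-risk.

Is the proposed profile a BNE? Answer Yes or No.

No

The insurer plays Premium plan: E[Premium plan] = 0.25·(7) + 0.75·(13) = 11.5; E[Basic plan] = 8.75. Best-responding. ✓
The applicant (risk level low-risk), facing Premium plan: Accept gives 14, Decline gives -3. Proposed Decline is not best — profitable deviation exists. ✗
The applicant (risk level high-risk), facing Premium plan: Accept gives 10, Decline gives 0. Proposed Accept is best. ✓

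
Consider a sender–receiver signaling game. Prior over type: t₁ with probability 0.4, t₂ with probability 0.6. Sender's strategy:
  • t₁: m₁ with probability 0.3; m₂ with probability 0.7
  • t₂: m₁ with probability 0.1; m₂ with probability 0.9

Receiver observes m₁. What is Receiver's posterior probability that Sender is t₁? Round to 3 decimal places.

P(m₁) = 0.4·0.3 + 0.6·0.1 = 0.18
P(t₁ | m₁) = (0.4·0.3) / 0.18 = 0.12 / 0.18 = 0.666667

0.667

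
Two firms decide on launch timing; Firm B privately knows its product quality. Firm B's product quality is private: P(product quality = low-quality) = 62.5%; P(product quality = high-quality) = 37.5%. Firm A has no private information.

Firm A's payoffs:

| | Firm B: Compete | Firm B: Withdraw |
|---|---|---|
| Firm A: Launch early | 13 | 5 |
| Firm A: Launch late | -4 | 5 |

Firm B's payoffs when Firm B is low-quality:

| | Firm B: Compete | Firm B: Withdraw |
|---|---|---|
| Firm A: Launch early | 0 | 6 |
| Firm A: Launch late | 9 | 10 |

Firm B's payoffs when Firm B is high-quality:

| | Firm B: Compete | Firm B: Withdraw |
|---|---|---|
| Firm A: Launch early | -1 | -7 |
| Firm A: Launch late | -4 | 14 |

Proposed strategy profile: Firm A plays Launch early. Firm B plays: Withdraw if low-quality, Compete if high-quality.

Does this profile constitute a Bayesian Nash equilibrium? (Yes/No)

Firm A plays Launch early: E[Launch early] = 0.625·(5) + 0.375·(13) = 8; E[Launch late] = 1.625. Best-responding. ✓
Firm B (product quality low-quality), facing Launch early: Compete gives 0, Withdraw gives 6. Proposed Withdraw is best. ✓
Firm B (product quality high-quality), facing Launch early: Compete gives -1, Withdraw gives -7. Proposed Compete is best. ✓

Yes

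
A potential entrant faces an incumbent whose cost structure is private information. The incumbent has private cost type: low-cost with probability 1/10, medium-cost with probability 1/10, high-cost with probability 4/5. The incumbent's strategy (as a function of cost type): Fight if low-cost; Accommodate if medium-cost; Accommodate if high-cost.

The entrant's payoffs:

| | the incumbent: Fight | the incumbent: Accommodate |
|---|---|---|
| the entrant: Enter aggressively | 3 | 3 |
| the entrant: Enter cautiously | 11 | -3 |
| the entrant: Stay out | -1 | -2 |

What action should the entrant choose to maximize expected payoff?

E[Enter aggressively] = 1/10·(3) + 1/10·(3) + 4/5·(3) = 3
E[Enter cautiously] = 1/10·(11) + 1/10·(-3) + 4/5·(-3) = -8/5
E[Stay out] = 1/10·(-1) + 1/10·(-2) + 4/5·(-2) = -19/10
Best response: Enter aggressively (3 is the largest).

Enter aggressively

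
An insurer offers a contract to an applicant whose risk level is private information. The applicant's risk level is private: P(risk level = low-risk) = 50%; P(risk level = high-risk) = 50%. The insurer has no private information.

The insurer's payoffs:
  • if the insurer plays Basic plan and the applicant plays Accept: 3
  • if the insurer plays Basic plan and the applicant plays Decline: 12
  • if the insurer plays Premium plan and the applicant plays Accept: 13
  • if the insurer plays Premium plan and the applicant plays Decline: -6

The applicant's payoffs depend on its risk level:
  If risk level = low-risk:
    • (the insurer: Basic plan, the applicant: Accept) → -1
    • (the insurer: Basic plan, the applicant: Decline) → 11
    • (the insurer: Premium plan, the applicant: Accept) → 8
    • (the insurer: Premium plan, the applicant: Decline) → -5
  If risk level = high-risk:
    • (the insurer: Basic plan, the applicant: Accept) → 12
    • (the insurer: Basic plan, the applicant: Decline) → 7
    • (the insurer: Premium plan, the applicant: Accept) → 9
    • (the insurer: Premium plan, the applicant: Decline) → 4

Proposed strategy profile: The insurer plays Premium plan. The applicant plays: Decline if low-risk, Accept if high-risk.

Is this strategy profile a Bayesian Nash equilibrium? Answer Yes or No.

A profile is a BNE iff every type of every player is best-responding given beliefs about the other side.
The insurer plays Premium plan: E[Premium plan] = 0.5·(-6) + 0.5·(13) = 3.5; E[Basic plan] = 7.5. Not best-responding. ✗
The applicant (risk level low-risk), facing Premium plan: Accept gives 8, Decline gives -5. Proposed Decline is not best — profitable deviation exists. ✗
The applicant (risk level high-risk), facing Premium plan: Accept gives 9, Decline gives 4. Proposed Accept is best. ✓

No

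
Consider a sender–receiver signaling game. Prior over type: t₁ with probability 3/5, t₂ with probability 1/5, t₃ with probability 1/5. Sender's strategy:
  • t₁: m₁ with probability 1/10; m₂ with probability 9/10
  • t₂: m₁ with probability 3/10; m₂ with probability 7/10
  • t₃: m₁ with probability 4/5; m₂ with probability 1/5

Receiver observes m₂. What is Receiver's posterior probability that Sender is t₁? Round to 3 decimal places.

0.750

P(m₂) = (3/5)·(9/10) + (1/5)·(7/10) + (1/5)·(1/5) = 18/25
P(t₁ | m₂) = ((3/5)·(9/10)) / (18/25) = (27/50) / (18/25) = 3/4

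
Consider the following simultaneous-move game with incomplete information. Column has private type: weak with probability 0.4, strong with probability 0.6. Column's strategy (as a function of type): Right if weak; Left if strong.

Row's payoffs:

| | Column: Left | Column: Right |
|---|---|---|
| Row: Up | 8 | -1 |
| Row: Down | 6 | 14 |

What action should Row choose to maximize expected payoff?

Down

E[Up] = 0.4·(-1) + 0.6·(8) = 4.4
E[Down] = 0.4·(14) + 0.6·(6) = 9.2
Best response: Down (9.2 is the largest).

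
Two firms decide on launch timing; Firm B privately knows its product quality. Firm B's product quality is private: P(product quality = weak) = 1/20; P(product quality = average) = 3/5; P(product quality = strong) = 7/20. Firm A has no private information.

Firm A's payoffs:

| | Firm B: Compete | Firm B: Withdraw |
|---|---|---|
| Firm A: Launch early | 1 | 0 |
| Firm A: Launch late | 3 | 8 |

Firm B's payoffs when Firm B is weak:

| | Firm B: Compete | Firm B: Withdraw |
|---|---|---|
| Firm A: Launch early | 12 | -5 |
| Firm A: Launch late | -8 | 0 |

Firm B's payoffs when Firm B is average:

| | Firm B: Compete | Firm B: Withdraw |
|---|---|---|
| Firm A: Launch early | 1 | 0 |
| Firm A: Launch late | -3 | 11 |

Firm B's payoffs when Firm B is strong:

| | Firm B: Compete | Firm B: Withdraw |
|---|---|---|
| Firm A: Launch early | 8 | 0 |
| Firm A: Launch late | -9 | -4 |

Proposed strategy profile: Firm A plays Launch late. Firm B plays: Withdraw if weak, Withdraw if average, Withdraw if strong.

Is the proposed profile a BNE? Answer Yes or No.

Yes

A profile is a BNE iff every type of every player is best-responding given beliefs about the other side.
Firm A plays Launch late: E[Launch late] = 1/20·(8) + 3/5·(8) + 7/20·(8) = 8; E[Launch early] = 0. Best-responding. ✓
Firm B (product quality weak), facing Launch late: Compete gives -8, Withdraw gives 0. Proposed Withdraw is best. ✓
Firm B (product quality average), facing Launch late: Compete gives -3, Withdraw gives 11. Proposed Withdraw is best. ✓
Firm B (product quality strong), facing Launch late: Compete gives -9, Withdraw gives -4. Proposed Withdraw is best. ✓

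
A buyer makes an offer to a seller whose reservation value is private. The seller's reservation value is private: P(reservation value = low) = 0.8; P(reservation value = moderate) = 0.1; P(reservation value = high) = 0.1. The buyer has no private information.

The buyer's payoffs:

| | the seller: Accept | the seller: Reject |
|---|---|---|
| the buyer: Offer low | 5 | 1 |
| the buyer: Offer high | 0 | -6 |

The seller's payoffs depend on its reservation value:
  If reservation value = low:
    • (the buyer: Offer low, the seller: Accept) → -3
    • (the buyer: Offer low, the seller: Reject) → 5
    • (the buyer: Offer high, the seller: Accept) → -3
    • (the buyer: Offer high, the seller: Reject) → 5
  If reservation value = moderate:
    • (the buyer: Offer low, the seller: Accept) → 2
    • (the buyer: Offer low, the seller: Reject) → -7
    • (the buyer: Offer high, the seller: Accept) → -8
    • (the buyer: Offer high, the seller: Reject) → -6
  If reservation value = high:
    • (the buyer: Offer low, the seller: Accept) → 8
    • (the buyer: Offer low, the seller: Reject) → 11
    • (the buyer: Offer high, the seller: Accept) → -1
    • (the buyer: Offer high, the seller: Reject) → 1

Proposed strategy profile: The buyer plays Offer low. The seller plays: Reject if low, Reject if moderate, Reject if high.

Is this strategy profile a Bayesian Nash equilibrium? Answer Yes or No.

The buyer plays Offer low: E[Offer low] = 0.8·(1) + 0.1·(1) + 0.1·(1) = 1; E[Offer high] = -6. Best-responding. ✓
The seller (reservation value low), facing Offer low: Accept gives -3, Reject gives 5. Proposed Reject is best. ✓
The seller (reservation value moderate), facing Offer low: Accept gives 2, Reject gives -7. Proposed Reject is not best — profitable deviation exists. ✗
The seller (reservation value high), facing Offer low: Accept gives 8, Reject gives 11. Proposed Reject is best. ✓

No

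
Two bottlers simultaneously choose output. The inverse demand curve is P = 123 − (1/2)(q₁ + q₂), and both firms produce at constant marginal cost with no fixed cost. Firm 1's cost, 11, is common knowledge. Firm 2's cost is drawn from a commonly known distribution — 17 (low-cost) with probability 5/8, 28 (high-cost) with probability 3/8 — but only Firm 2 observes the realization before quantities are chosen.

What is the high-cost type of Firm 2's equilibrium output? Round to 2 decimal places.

54.29

Firm 2 with cost c maximizes (123 − (1/2)(q₁+q₂) − c)·q₂, giving q₂(c) = (123 − c − (1/2)q₁).
E[c₂] = 5/8·17 + 3/8·28 = 21.125
Firm 1's FOC against E[q₂] yields q₁ = (123 − 2·11 + E[c₂])/(3/2) = (123 − 22 + 21.125)/(3/2) = 81.4167.
q₂(high-cost) = (123 − 28 − (1/2)·81.4167) = 54.2917.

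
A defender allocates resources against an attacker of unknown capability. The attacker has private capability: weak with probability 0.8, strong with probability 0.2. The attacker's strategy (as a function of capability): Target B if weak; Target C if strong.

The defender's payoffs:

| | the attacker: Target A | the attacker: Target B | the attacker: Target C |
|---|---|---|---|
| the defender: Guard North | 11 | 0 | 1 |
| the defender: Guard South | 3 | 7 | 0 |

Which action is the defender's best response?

Guard South

E[Guard North] = 0.8·(0) + 0.2·(1) = 0.2
E[Guard South] = 0.8·(7) + 0.2·(0) = 5.6
Best response: Guard South (5.6 is the largest).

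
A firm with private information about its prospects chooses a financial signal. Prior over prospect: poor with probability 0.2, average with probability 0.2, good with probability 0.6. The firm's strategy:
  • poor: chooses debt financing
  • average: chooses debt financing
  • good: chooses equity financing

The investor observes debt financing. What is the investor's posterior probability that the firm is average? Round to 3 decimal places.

0.500

P(debt financing) = 0.2·1 + 0.2·1 + 0.6·0 = 0.4
P(average | debt financing) = (0.2·1) / 0.4 = 0.2 / 0.4 = 0.5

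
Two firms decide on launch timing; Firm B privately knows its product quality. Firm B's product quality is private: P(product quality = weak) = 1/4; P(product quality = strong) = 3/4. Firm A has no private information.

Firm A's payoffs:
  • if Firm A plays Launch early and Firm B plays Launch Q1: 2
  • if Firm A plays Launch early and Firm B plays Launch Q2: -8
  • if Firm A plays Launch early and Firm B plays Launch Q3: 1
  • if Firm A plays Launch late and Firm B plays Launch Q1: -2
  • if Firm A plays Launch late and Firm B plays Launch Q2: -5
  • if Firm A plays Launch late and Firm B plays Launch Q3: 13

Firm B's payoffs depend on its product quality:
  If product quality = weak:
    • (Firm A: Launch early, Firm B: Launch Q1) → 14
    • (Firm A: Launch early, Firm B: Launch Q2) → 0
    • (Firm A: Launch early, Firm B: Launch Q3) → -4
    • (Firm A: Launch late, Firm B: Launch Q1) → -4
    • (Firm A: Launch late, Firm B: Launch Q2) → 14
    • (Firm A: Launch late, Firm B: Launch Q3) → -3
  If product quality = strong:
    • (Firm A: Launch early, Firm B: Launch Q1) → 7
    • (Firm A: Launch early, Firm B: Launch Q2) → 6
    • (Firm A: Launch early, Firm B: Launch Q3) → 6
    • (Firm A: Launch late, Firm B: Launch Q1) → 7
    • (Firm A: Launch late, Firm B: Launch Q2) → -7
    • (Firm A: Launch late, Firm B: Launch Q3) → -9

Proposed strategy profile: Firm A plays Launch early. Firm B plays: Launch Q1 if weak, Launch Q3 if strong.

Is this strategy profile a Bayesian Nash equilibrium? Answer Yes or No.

A profile is a BNE iff every type of every player is best-responding given beliefs about the other side.
Firm A plays Launch early: E[Launch early] = 1/4·(2) + 3/4·(1) = 5/4; E[Launch late] = 37/4. Not best-responding. ✗
Firm B (product quality weak), facing Launch early: Launch Q1 gives 14, Launch Q2 gives 0, Launch Q3 gives -4. Proposed Launch Q1 is best. ✓
Firm B (product quality strong), facing Launch early: Launch Q1 gives 7, Launch Q2 gives 6, Launch Q3 gives 6. Proposed Launch Q3 is not best — profitable deviation exists. ✗

No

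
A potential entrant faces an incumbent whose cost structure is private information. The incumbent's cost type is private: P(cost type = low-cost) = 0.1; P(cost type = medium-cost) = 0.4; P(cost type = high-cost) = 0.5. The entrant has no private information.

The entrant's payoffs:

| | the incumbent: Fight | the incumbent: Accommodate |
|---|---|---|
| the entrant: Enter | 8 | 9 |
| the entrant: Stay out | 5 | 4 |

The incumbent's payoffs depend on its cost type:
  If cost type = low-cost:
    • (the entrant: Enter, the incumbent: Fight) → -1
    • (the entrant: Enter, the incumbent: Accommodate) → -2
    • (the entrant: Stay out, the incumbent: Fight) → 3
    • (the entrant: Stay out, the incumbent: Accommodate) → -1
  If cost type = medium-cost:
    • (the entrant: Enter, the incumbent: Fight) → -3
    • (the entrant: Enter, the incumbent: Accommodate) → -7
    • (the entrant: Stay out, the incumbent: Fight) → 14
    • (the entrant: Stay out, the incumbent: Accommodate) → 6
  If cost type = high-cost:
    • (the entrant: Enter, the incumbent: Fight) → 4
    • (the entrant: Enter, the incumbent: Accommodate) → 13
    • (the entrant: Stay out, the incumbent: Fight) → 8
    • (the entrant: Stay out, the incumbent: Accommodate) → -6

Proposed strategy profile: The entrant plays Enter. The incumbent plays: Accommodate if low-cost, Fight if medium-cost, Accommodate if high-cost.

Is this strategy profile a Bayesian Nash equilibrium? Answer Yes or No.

A profile is a BNE iff every type of every player is best-responding given beliefs about the other side.
The entrant plays Enter: E[Enter] = 0.1·(9) + 0.4·(8) + 0.5·(9) = 8.6; E[Stay out] = 4.4. Best-responding. ✓
The incumbent (cost type low-cost), facing Enter: Fight gives -1, Accommodate gives -2. Proposed Accommodate is not best — profitable deviation exists. ✗
The incumbent (cost type medium-cost), facing Enter: Fight gives -3, Accommodate gives -7. Proposed Fight is best. ✓
The incumbent (cost type high-cost), facing Enter: Fight gives 4, Accommodate gives 13. Proposed Accommodate is best. ✓

No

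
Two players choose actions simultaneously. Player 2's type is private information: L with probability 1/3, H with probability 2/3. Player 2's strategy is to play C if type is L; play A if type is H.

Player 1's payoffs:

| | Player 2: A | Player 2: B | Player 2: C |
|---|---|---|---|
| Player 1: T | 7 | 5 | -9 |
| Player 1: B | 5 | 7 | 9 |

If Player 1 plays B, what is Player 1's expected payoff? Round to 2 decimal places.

E[B] = 1/3·9 + 2/3·5 = 3 + 10/3 = 19/3

6.33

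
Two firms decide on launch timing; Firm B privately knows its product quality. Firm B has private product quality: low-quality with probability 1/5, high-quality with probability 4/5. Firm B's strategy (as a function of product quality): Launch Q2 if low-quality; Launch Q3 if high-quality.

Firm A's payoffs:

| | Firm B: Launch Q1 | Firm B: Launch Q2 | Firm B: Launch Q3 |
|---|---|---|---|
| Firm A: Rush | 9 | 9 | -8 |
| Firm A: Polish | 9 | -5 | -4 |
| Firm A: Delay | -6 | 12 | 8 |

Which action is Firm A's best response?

Delay

E[Rush] = 1/5·(9) + 4/5·(-8) = -23/5
E[Polish] = 1/5·(-5) + 4/5·(-4) = -21/5
E[Delay] = 1/5·(12) + 4/5·(8) = 44/5
Best response: Delay (44/5 is the largest).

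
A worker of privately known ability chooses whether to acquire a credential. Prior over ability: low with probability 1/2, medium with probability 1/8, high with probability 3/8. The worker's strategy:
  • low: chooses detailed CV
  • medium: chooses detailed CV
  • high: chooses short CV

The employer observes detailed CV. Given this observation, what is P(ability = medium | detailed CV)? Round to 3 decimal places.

Apply Bayes' rule using the sender's strategy as the likelihood.
P(detailed CV) = (1/2)·1 + (1/8)·1 + (3/8)·0 = 5/8
P(medium | detailed CV) = ((1/8)·1) / (5/8) = (1/8) / (5/8) = 1/5

0.200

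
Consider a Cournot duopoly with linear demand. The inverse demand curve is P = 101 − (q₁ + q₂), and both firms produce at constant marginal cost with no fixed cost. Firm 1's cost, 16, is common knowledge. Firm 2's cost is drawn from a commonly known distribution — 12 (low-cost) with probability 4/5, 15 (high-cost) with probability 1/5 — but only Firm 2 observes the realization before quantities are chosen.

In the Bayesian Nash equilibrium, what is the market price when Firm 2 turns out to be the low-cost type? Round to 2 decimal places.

Type-c best response for Firm 2: q₂(c) = (101 − c)/2 − q₁/2.
Firm 1 maximizes expected profit; its first-order condition is 101 − 2q₁ − E[q₂] − 16 = 0.
Substituting E[q₂] and solving: E[c₂] = 12.6, so q₁ = (101 − 2·16 + 12.6)/3 = 27.2.
q₂(low-cost) = 30.9, so P = 101 − (27.2 + 30.9) = 42.9.

42.90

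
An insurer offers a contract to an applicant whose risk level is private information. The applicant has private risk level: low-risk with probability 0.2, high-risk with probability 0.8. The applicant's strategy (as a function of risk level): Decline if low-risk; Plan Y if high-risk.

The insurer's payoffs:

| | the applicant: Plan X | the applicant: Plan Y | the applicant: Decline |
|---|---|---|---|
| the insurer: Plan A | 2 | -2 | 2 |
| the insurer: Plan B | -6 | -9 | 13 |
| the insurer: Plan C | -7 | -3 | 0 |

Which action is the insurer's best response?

Plan A

E[Plan A] = 0.2·(2) + 0.8·(-2) = -1.2
E[Plan B] = 0.2·(13) + 0.8·(-9) = -4.6
E[Plan C] = 0.2·(0) + 0.8·(-3) = -2.4
Best response: Plan A (-1.2 is the largest).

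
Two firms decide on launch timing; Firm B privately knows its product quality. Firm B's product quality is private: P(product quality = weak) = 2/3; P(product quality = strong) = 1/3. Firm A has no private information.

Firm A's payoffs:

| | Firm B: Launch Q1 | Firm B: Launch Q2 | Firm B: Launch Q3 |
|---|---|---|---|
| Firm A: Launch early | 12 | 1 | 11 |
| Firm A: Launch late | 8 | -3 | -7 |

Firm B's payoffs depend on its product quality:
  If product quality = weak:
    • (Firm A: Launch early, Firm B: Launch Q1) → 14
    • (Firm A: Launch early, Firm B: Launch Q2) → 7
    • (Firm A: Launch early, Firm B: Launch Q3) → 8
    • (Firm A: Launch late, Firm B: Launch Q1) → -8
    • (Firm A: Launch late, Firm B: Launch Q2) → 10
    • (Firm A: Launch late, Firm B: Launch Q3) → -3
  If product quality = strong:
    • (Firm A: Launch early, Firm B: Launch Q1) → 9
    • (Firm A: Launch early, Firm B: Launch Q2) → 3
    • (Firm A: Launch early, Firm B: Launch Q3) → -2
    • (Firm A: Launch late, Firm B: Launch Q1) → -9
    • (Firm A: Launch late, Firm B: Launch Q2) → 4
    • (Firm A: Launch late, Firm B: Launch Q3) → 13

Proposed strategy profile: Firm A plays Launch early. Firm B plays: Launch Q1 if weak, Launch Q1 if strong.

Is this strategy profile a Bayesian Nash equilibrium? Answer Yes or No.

Firm A plays Launch early: E[Launch early] = 2/3·(12) + 1/3·(12) = 12; E[Launch late] = 8. Best-responding. ✓
Firm B (product quality weak), facing Launch early: Launch Q1 gives 14, Launch Q2 gives 7, Launch Q3 gives 8. Proposed Launch Q1 is best. ✓
Firm B (product quality strong), facing Launch early: Launch Q1 gives 9, Launch Q2 gives 3, Launch Q3 gives -2. Proposed Launch Q1 is best. ✓

Yes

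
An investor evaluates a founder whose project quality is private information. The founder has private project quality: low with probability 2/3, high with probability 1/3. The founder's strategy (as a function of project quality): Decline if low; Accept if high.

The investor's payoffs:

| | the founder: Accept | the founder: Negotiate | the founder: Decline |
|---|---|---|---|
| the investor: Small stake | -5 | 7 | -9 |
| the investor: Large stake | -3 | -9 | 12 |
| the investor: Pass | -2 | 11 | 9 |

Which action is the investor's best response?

Large stake

E[Small stake] = 2/3·(-9) + 1/3·(-5) = -23/3
E[Large stake] = 2/3·(12) + 1/3·(-3) = 7
E[Pass] = 2/3·(9) + 1/3·(-2) = 16/3
Best response: Large stake (7 is the largest).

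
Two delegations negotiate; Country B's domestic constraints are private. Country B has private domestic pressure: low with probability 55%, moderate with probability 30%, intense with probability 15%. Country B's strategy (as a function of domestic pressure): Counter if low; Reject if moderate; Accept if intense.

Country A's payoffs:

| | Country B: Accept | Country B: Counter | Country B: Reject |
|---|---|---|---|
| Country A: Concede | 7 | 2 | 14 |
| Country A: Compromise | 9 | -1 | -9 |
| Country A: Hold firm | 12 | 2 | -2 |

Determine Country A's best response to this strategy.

E[Concede] = 0.55·(2) + 0.3·(14) + 0.15·(7) = 6.35
E[Compromise] = 0.55·(-1) + 0.3·(-9) + 0.15·(9) = -1.9
E[Hold firm] = 0.55·(2) + 0.3·(-2) + 0.15·(12) = 2.3
Best response: Concede (6.35 is the largest).

Concede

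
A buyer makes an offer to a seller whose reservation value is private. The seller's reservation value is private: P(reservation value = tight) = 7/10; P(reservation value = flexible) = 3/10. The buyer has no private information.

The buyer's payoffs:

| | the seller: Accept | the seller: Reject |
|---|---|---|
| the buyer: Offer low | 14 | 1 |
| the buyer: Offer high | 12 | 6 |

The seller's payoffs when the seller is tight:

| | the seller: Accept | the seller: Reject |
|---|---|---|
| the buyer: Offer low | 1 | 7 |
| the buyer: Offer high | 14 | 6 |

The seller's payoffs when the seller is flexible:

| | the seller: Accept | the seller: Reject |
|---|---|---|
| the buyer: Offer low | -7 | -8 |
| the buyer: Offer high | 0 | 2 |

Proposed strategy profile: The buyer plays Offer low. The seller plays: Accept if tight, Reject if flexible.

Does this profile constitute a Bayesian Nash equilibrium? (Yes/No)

No

The buyer plays Offer low: E[Offer low] = 7/10·(14) + 3/10·(1) = 101/10; E[Offer high] = 51/5. Not best-responding. ✗
The seller (reservation value tight), facing Offer low: Accept gives 1, Reject gives 7. Proposed Accept is not best — profitable deviation exists. ✗
The seller (reservation value flexible), facing Offer low: Accept gives -7, Reject gives -8. Proposed Reject is not best — profitable deviation exists. ✗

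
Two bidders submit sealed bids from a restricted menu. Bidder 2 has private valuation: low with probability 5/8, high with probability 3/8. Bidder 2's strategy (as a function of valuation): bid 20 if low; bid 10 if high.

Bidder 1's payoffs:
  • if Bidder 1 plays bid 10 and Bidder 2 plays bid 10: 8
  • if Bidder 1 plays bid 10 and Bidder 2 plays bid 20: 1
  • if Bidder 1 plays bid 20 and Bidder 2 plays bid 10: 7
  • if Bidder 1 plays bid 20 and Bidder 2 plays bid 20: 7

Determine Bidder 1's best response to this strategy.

E[bid 10] = 5/8·(1) + 3/8·(8) = 29/8
E[bid 20] = 5/8·(7) + 3/8·(7) = 7
Best response: bid 20 (7 is the largest).

bid 20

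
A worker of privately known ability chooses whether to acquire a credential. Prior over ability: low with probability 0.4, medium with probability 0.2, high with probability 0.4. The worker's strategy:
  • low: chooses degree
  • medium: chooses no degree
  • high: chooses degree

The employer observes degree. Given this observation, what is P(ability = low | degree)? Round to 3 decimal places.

0.500

Apply Bayes' rule using the sender's strategy as the likelihood.
P(degree) = 0.4·1 + 0.2·0 + 0.4·1 = 0.8
P(low | degree) = (0.4·1) / 0.8 = 0.4 / 0.8 = 0.5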